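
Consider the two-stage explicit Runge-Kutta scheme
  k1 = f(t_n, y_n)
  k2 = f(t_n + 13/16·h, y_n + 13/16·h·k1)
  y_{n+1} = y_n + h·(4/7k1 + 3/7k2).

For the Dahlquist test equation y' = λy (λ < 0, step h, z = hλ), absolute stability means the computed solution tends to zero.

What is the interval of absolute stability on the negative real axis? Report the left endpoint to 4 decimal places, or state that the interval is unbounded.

(-2.8718, 0).

Test eqn y'=λy, z=hλ:
  k1=λy_n ⇒ h·k1=z·y_n;  k2=λ(1+13/16z)y_n ⇒ h·k2=z(1+13/16z)y_n
  y_{n+1}/y_n = 1 + 4/7z + 3/7z(1+13/16z) = 1 + z + 39/112z²
  ⇒ R(z) = 1 + z + 39/112z².

Solve |R(x)|<1 on ℝ⁻.
x=-0.71: |R|=0.4655
R=1: x+39/112x²=0 ⇒ x=−112/39=-2.8718; min R=1−1/(4·39/112)=0.2821>−1
Confirm numerically:
  x=-2.777: |R|=0.90833 <1
  x=-2.430: |R|=0.62617 <1
  x=-2.423: |R|=0.62134 <1
  x=-3.393: |R|=1.61580 >1
  x=-2.981: |R|=1.11336 >1
So |R|<1 on (-2.8718, 0).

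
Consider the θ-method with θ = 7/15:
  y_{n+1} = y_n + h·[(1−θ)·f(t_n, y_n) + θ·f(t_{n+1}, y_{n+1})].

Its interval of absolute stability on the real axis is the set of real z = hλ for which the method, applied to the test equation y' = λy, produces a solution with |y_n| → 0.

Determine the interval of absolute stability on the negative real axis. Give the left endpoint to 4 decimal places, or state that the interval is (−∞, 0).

(-30.0000, 0).

With y'=λy (z=hλ):
  y_{n+1} = y_n + z·[8/15·y_n + 7/15·y_{n+1}] ⇒ (1 − 7/15z)y_{n+1} = (1 + 8/15z)y_n
  ⇒ R(z) = (1 + 8/15z)/(1 − 7/15z).

Find x<0 with |R(x)|<1.
x=-0.51: |R|=0.5880
R=−1: 1+8/15x = −1+7/15x ⇒ -1/15x=2 ⇒ x=2/(-1/15)=-30.0000
Confirm numerically:
  x=-23.951: |R|=0.96688 <1
  x=-23.604: |R|=0.96451 <1
  x=-16.807: |R|=0.90054 <1
  x=-13.521: |R|=0.84971 <1
  x=-30.529: |R|=1.00231 >1
  x=-30.394: |R|=1.00173 >1
  x=-30.347: |R|=1.00153 >1
Interval (-30.0000, 0).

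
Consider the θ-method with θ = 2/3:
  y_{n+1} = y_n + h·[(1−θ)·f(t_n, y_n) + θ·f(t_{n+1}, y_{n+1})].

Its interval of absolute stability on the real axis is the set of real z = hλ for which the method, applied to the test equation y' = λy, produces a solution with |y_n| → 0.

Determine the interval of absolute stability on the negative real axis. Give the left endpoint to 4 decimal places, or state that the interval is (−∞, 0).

On y'=λy, z=hλ:
  y_{n+1} = y_n + z·[1/3·y_n + 2/3·y_{n+1}] ⇒ (1 − 2/3z)y_{n+1} = (1 + 1/3z)y_n
  Hence R(z) = (1 + 1/3z)/(1 − 2/3z).

Need |R(x)|<1, x<0.
x=-0.91: |R|=0.4336
x=-2: |R|=0.1429
x=-10: |R|=0.3043
x=-100: |R|=0.4778
θ=2/3≥1/2 ⇒ |1+1/3x|<|1−2/3x| ∀x<0 ⇒ unbounded interval.

interval (−∞, 0).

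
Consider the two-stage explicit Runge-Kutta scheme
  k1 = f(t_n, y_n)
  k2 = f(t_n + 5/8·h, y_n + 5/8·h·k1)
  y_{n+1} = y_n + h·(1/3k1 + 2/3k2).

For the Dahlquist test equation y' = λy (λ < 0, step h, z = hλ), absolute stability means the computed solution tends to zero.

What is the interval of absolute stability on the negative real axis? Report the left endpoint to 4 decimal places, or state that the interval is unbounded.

With y'=λy (z=hλ):
  k1=λy_n ⇒ h·k1=z·y_n;  k2=λ(1+5/8z)y_n ⇒ h·k2=z(1+5/8z)y_n
  y_{n+1}/y_n = 1 + 1/3z + 2/3z(1+5/8z) = 1 + z + 5/12z²
  so R(z) = 1 + z + 5/12z².

Boundary: |R(x)|=1, x<0.
x=-1.29: |R|=0.4034
R=1: x+5/12x²=0 ⇒ x=−12/5=-2.4000; min R=1−1/(4·5/12)=0.4000>−1
Confirm numerically:
  x=-1.835: |R|=0.56801 <1
  x=-1.817: |R|=0.55862 <1
  x=-1.228: |R|=0.40033 <1
  x=-1.128: |R|=0.40216 <1
  x=-2.847: |R|=1.53025 >1
  x=-2.428: |R|=1.02833 >1
So |R|<1 on (-2.4000, 0).

z∈(-2.4000,0).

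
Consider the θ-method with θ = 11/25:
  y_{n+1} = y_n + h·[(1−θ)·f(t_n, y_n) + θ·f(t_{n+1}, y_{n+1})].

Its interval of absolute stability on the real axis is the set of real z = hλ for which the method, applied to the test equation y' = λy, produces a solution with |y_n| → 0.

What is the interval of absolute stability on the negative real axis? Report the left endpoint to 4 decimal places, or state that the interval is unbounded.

With y'=λy (z=hλ):
  y_{n+1} = y_n + z·[14/25·y_n + 11/25·y_{n+1}] ⇒ (1 − 11/25z)y_{n+1} = (1 + 14/25z)y_n
  Hence R(z) = (1 + 14/25z)/(1 − 11/25z).

Find x<0 with |R(x)|<1.
x=-0.84: |R|=0.3867
R=−1: 1+14/25x = −1+11/25x ⇒ -3/25x=2 ⇒ x=2/(-3/25)=-16.6667
Confirm numerically:
  x=-15.251: |R|=0.97797 <1
  x=-14.652: |R|=0.96754 <1
  x=-14.179: |R|=0.95876 <1
  x=-10.578: |R|=0.87078 <1
  x=-17.192: |R|=1.00736 >1
  x=-17.012: |R|=1.00488 >1
  x=-17.004: |R|=1.00477 >1
Interval (-16.6667, 0).

(-16.6667, 0).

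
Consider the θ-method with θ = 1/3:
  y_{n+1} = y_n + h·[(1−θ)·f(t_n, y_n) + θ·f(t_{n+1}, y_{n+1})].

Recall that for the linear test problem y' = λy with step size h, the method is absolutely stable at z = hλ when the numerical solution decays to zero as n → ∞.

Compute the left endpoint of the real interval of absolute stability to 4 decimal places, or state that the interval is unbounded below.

left endpoint -6.0000.

Test eqn y'=λy, z=hλ:
  y_{n+1} = y_n + z·[2/3·y_n + 1/3·y_{n+1}] ⇒ (1 − 1/3z)y_{n+1} = (1 + 2/3z)y_n
  Hence R(z) = (1 + 2/3z)/(1 − 1/3z).

Need |R(x)|<1, x<0.
x=-0.68: |R|=0.4457
R=−1: 1+2/3x = −1+1/3x ⇒ -1/3x=2 ⇒ x=2/(-1/3)=-6.0000
Confirm numerically:
  x=-4.928: |R|=0.86478 <1
  x=-3.238: |R|=0.55723 <1
  x=-2.881: |R|=0.46965 <1
  x=-2.487: |R|=0.35976 <1
  x=-6.490: |R|=1.05163 >1
  x=-6.054: |R|=1.00596 >1
Interval (-6.0000, 0).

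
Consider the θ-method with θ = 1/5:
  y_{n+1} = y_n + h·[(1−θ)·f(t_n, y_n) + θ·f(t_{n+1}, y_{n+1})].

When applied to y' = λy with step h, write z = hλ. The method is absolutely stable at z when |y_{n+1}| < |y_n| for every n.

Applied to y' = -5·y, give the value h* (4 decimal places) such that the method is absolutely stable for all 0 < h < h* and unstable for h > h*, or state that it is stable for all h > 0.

(-3.3333,0); λ=-5 ⇒ h* = (10/3)/5 = 0.6667.

On y'=λy, z=hλ:
  y_{n+1} = y_n + z·[4/5·y_n + 1/5·y_{n+1}] ⇒ (1 − 1/5z)y_{n+1} = (1 + 4/5z)y_n
  Hence R(z) = (1 + 4/5z)/(1 − 1/5z).

Need |R(x)|<1, x<0.
x=-0.54: |R|=0.5126
R=−1: 1+4/5x = −1+1/5x ⇒ -3/5x=2 ⇒ x=2/(-3/5)=-3.3333
Confirm numerically:
  x=-3.137: |R|=0.92761 <1
  x=-2.929: |R|=0.84702 <1
  x=-1.513: |R|=0.16152 <1
  x=-3.828: |R|=1.16810 >1
  x=-3.743: |R|=1.14057 >1
Interval (-3.3333, 0).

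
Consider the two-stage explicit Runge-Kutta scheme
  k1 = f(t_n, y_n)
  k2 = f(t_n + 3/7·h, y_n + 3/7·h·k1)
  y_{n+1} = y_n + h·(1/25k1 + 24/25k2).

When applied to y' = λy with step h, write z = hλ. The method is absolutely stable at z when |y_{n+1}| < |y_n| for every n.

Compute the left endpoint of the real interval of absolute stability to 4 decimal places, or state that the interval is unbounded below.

left endpoint -2.4306.

Set f=λy, z=hλ:
  k1=λy_n ⇒ h·k1=z·y_n;  k2=λ(1+3/7z)y_n ⇒ h·k2=z(1+3/7z)y_n
  y_{n+1}/y_n = 1 + 1/25z + 24/25z(1+3/7z) = 1 + z + 72/175z²
  so R(z) = 1 + z + 72/175z².

Find x<0 with |R(x)|<1.
x=-1.58: |R|=0.4471
R=1: x+72/175x²=0 ⇒ x=−175/72=-2.4306; min R=1−1/(4·72/175)=0.3924>−1
Confirm numerically:
  x=-2.204: |R|=0.79456 <1
  x=-2.194: |R|=0.78647 <1
  x=-1.774: |R|=0.52080 <1
  x=-1.689: |R|=0.48469 <1
  x=-2.972: |R|=1.66206 >1
  x=-2.752: |R|=1.36396 >1
So |R|<1 on (-2.4306, 0).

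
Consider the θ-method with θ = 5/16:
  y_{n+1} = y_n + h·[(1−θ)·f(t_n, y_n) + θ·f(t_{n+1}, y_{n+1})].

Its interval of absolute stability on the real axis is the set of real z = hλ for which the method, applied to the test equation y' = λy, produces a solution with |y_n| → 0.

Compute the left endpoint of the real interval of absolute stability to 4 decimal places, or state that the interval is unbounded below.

Set f=λy, z=hλ:
  y_{n+1} = y_n + z·[11/16·y_n + 5/16·y_{n+1}] ⇒ (1 − 5/16z)y_{n+1} = (1 + 11/16z)y_n
  so R(z) = (1 + 11/16z)/(1 − 5/16z).

Need |R(x)|<1, x<0.
x=-1.53: |R|=0.0351
R=−1: 1+11/16x = −1+5/16x ⇒ -3/8x=2 ⇒ x=2/(-3/8)=-5.3333
Confirm numerically:
  x=-4.821: |R|=0.92335 <1
  x=-3.841: |R|=0.74566 <1
  x=-3.741: |R|=0.72471 <1
  x=-3.433: |R|=0.65620 <1
  x=-5.714: |R|=1.05125 >1
  x=-5.597: |R|=1.03597 >1
Interval (-5.3333, 0).

z* = -5.3333.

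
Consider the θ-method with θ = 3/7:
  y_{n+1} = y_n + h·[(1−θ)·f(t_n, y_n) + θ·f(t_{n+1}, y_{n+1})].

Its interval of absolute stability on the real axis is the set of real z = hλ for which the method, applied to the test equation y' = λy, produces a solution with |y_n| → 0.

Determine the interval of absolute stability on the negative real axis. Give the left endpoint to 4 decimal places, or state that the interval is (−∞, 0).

With y'=λy (z=hλ):
  y_{n+1} = y_n + z·[4/7·y_n + 3/7·y_{n+1}] ⇒ (1 − 3/7z)y_{n+1} = (1 + 4/7z)y_n
  ⇒ R(z) = (1 + 4/7z)/(1 − 3/7z).

Need |R(x)|<1, x<0.
x=-1.25: |R|=0.1860
R=−1: 1+4/7x = −1+3/7x ⇒ -1/7x=2 ⇒ x=2/(-1/7)=-14.0000
Confirm numerically:
  x=-13.792: |R|=0.99570 <1
  x=-6.257: |R|=0.69955 <1
  x=-6.236: |R|=0.69799 <1
  x=-5.876: |R|=0.67013 <1
  x=-14.343: |R|=1.00686 >1
  x=-14.087: |R|=1.00177 >1
Interval (-14.0000, 0).

z∈(-14.0000,0).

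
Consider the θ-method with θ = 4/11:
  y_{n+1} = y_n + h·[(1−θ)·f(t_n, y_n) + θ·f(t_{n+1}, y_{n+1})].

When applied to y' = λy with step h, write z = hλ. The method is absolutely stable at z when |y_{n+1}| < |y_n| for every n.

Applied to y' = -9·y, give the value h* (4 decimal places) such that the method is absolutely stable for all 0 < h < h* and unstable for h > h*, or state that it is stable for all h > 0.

Test eqn y'=λy, z=hλ:
  y_{n+1} = y_n + z·[7/11·y_n + 4/11·y_{n+1}] ⇒ (1 − 4/11z)y_{n+1} = (1 + 7/11z)y_n
  ⇒ R(z) = (1 + 7/11z)/(1 − 4/11z).

Solve |R(x)|<1 on ℝ⁻.
x=-0.73: |R|=0.4231
R=−1: 1+7/11x = −1+4/11x ⇒ -3/11x=2 ⇒ x=2/(-3/11)=-7.3333
Confirm numerically:
  x=-7.199: |R|=0.98987 <1
  x=-6.177: |R|=0.90285 <1
  x=-4.846: |R|=0.75441 <1
  x=-3.972: |R|=0.62496 <1
  x=-7.678: |R|=1.02479 >1
  x=-7.401: |R|=1.00500 >1
So |R|<1 on (-7.3333, 0).

(-7.3333,0); λ=-9 ⇒ h* = (22/3)/9 = 0.8148.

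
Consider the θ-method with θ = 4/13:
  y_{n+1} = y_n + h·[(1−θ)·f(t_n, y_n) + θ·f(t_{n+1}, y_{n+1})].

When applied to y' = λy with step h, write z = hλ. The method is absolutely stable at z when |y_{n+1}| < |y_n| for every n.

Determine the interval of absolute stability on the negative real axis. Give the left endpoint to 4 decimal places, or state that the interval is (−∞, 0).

z∈(-5.2000,0).

Set f=λy, z=hλ:
  y_{n+1} = y_n + z·[9/13·y_n + 4/13·y_{n+1}] ⇒ (1 − 4/13z)y_{n+1} = (1 + 9/13z)y_n
  R(z) = (1 + 9/13z)/(1 − 4/13z).

Need |R(x)|<1, x<0.
x=-1.31: |R|=0.0663
R=−1: 1+9/13x = −1+4/13x ⇒ -5/13x=2 ⇒ x=2/(-5/13)=-5.2000
Confirm numerically:
  x=-4.679: |R|=0.91786 <1
  x=-4.081: |R|=0.80920 <1
  x=-4.029: |R|=0.79891 <1
  x=-5.727: |R|=1.07338 >1
  x=-5.390: |R|=1.02749 >1
  x=-5.378: |R|=1.02579 >1
So |R|<1 on (-5.2000, 0).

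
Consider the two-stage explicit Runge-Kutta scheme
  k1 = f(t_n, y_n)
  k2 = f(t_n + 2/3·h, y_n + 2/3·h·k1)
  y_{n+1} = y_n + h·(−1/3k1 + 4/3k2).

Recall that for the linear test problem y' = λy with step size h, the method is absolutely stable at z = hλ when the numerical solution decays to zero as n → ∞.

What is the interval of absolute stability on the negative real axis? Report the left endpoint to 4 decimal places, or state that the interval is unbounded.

(-1.1250, 0).

Set f=λy, z=hλ:
  k1=λy_n ⇒ h·k1=z·y_n;  k2=λ(1+2/3z)y_n ⇒ h·k2=z(1+2/3z)y_n
  y_{n+1}/y_n = 1 − 1/3z + 4/3z(1+2/3z) = 1 + z + 8/9z²
  Hence R(z) = 1 + z + 8/9z².

Need |R(x)|<1, x<0.
x=-1.39: |R|=1.3274
R=1: x+8/9x²=0 ⇒ x=−9/8=-1.1250; min R=1−1/(4·8/9)=0.7188>−1
Confirm numerically:
  x=-0.981: |R|=0.87443 <1
  x=-0.912: |R|=0.82733 <1
  x=-0.904: |R|=0.82241 <1
  x=-0.486: |R|=0.72395 <1
  x=-1.649: |R|=1.76807 >1
  x=-1.627: |R|=1.72600 >1
  x=-1.475: |R|=1.45889 >1
Stable set (-1.1250, 0).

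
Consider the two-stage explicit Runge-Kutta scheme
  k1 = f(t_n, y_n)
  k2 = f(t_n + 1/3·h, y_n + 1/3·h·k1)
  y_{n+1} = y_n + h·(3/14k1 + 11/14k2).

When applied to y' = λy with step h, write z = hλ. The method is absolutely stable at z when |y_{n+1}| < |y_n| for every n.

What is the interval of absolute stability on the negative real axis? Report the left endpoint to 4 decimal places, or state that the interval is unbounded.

On y'=λy, z=hλ:
  k1=λy_n ⇒ h·k1=z·y_n;  k2=λ(1+1/3z)y_n ⇒ h·k2=z(1+1/3z)y_n
  y_{n+1}/y_n = 1 + 3/14z + 11/14z(1+1/3z) = 1 + z + 11/42z²
  ⇒ R(z) = 1 + z + 11/42z².

Solve |R(x)|<1 on ℝ⁻.
x=-1.25: |R|=0.1592
R=1: x+11/42x²=0 ⇒ x=−42/11=-3.8182; min R=1−1/(4·11/42)=0.0455>−1
Confirm numerically:
  x=-2.625: |R|=0.17969 <1
  x=-2.286: |R|=0.08266 <1
  x=-2.173: |R|=0.06370 <1
  x=-1.889: |R|=0.04556 <1
  x=-4.396: |R|=1.66526 >1
  x=-4.131: |R|=1.33845 >1
  x=-3.979: |R|=1.16759 >1
So |R|<1 on (-3.8182, 0).

z∈(-3.8182,0).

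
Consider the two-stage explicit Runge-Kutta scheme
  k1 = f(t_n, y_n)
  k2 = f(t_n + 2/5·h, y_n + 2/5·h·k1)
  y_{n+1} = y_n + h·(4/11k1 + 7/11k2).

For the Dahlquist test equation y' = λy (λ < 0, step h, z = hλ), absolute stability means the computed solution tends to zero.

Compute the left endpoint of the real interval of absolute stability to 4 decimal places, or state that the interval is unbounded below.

On y'=λy, z=hλ:
  k1=λy_n ⇒ h·k1=z·y_n;  k2=λ(1+2/5z)y_n ⇒ h·k2=z(1+2/5z)y_n
  y_{n+1}/y_n = 1 + 4/11z + 7/11z(1+2/5z) = 1 + z + 14/55z²
  so R(z) = 1 + z + 14/55z².

Boundary: |R(x)|=1, x<0.
x=-0.89: |R|=0.3116
R=1: x+14/55x²=0 ⇒ x=−55/14=-3.9286; min R=1−1/(4·14/55)=0.0179>−1
Confirm numerically:
  x=-3.295: |R|=0.46861 <1
  x=-2.076: |R|=0.02103 <1
  x=-1.897: |R|=0.01901 <1
  x=-1.802: |R|=0.02456 <1
  x=-4.461: |R|=1.60459 >1
  x=-4.362: |R|=1.48125 >1
  x=-4.055: |R|=1.13050 >1
Stable set (-3.9286, 0).

left endpoint -3.9286.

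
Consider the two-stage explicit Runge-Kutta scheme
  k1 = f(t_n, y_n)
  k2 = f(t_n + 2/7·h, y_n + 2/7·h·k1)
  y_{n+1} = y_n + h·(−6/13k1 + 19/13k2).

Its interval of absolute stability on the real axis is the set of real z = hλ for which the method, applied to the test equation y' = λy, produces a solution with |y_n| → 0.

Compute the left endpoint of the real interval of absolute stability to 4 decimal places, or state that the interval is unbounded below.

Set f=λy, z=hλ:
  k1=λy_n ⇒ h·k1=z·y_n;  k2=λ(1+2/7z)y_n ⇒ h·k2=z(1+2/7z)y_n
  y_{n+1}/y_n = 1 − 6/13z + 19/13z(1+2/7z) = 1 + z + 38/91z²
  R(z) = 1 + z + 38/91z².

Boundary: |R(x)|=1, x<0.
x=-0.98: |R|=0.4210
R=1: x+38/91x²=0 ⇒ x=−91/38=-2.3947; min R=1−1/(4·38/91)=0.4013>−1
Confirm numerically:
  x=-2.361: |R|=0.96674 <1
  x=-2.252: |R|=0.86577 <1
  x=-1.829: |R|=0.56791 <1
  x=-1.314: |R|=0.40700 <1
  x=-2.908: |R|=1.62327 >1
  x=-2.563: |R|=1.18009 >1
So |R|<1 on (-2.3947, 0).

z* = -2.3947.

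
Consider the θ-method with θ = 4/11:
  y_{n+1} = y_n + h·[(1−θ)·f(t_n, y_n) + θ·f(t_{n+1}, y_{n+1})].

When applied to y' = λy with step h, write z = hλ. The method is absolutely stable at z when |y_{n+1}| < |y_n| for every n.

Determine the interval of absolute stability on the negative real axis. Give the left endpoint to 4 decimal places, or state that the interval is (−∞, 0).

(-7.3333, 0).

Test eqn y'=λy, z=hλ:
  y_{n+1} = y_n + z·[7/11·y_n + 4/11·y_{n+1}] ⇒ (1 − 4/11z)y_{n+1} = (1 + 7/11z)y_n
  Hence R(z) = (1 + 7/11z)/(1 − 4/11z).

Find x<0 with |R(x)|<1.
x=-0.35: |R|=0.6895
R=−1: 1+7/11x = −1+4/11x ⇒ -3/11x=2 ⇒ x=2/(-3/11)=-7.3333
Confirm numerically:
  x=-6.479: |R|=0.93057 <1
  x=-5.843: |R|=0.86992 <1
  x=-5.573: |R|=0.84137 <1
  x=-7.609: |R|=1.01996 >1
  x=-7.487: |R|=1.01126 >1
Stable set (-7.3333, 0).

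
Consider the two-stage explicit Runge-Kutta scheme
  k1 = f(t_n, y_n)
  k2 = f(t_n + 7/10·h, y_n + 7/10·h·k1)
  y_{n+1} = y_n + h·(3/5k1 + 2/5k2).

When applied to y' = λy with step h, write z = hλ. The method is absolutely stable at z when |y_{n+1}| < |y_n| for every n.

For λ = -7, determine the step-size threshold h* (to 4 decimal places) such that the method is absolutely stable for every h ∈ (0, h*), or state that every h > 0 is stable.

(-3.5714,0); λ=-7 ⇒ h* = (25/7)/7 = 0.5102.

On y'=λy, z=hλ:
  k1=λy_n ⇒ h·k1=z·y_n;  k2=λ(1+7/10z)y_n ⇒ h·k2=z(1+7/10z)y_n
  y_{n+1}/y_n = 1 + 3/5z + 2/5z(1+7/10z) = 1 + z + 7/25z²
  ⇒ R(z) = 1 + z + 7/25z².

Solve |R(x)|<1 on ℝ⁻.
x=-0.42: |R|=0.6294
R=1: x+7/25x²=0 ⇒ x=−25/7=-3.5714; min R=1−1/(4·7/25)=0.1071>−1
Confirm numerically:
  x=-3.171: |R|=0.64447 <1
  x=-2.624: |R|=0.30391 <1
  x=-2.031: |R|=0.12399 <1
  x=-3.761: |R|=1.19963 >1
  x=-3.698: |R|=1.13106 >1
So |R|<1 on (-3.5714, 0).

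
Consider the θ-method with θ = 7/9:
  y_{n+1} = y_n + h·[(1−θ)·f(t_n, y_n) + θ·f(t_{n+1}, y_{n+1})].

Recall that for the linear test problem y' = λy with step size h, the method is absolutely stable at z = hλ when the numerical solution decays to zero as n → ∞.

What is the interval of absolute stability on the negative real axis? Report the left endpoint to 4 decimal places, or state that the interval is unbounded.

With y'=λy (z=hλ):
  y_{n+1} = y_n + z·[2/9·y_n + 7/9·y_{n+1}] ⇒ (1 − 7/9z)y_{n+1} = (1 + 2/9z)y_n
  ⇒ R(z) = (1 + 2/9z)/(1 − 7/9z).

Need |R(x)|<1, x<0.
x=-0.81: |R|=0.5031
x=-2: |R|=0.2174
x=-10: |R|=0.1392
x=-100: |R|=0.2694
θ=7/9≥1/2 ⇒ |1+2/9x|<|1−7/9x| ∀x<0 ⇒ interval (−∞,0).

interval (−∞, 0).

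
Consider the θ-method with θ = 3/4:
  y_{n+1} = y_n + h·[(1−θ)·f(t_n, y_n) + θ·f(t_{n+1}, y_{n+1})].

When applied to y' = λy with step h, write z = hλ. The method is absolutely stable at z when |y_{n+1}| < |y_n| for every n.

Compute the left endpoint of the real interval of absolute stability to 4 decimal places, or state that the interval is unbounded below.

(−∞, 0) — no finite endpoint.

With y'=λy (z=hλ):
  y_{n+1} = y_n + z·[1/4·y_n + 3/4·y_{n+1}] ⇒ (1 − 3/4z)y_{n+1} = (1 + 1/4z)y_n
  ⇒ R(z) = (1 + 1/4z)/(1 − 3/4z).

Need |R(x)|<1, x<0.
x=-0.69: |R|=0.5453
x=-2: |R|=0.2000
x=-10: |R|=0.1765
x=-100: |R|=0.3158
θ=3/4≥1/2 ⇒ |1+1/4x|<|1−3/4x| ∀x<0 ⇒ unbounded interval.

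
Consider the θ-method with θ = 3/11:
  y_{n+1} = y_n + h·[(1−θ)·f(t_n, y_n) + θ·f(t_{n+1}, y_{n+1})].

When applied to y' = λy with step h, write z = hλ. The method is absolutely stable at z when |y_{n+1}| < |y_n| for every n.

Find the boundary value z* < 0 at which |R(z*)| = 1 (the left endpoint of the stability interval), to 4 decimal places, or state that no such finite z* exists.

z* = -4.4000.

Test eqn y'=λy, z=hλ:
  y_{n+1} = y_n + z·[8/11·y_n + 3/11·y_{n+1}] ⇒ (1 − 3/11z)y_{n+1} = (1 + 8/11z)y_n
  so R(z) = (1 + 8/11z)/(1 − 3/11z).

Solve |R(x)|<1 on ℝ⁻.
x=-1.7: |R|=0.1615
R=−1: 1+8/11x = −1+3/11x ⇒ -5/11x=2 ⇒ x=2/(-5/11)=-4.4000
Confirm numerically:
  x=-4.122: |R|=0.94051 <1
  x=-3.489: |R|=0.78781 <1
  x=-3.230: |R|=0.71725 <1
  x=-2.502: |R|=0.48719 <1
  x=-4.876: |R|=1.09287 >1
  x=-4.837: |R|=1.08565 >1
  x=-4.527: |R|=1.02583 >1
Stable set (-4.4000, 0).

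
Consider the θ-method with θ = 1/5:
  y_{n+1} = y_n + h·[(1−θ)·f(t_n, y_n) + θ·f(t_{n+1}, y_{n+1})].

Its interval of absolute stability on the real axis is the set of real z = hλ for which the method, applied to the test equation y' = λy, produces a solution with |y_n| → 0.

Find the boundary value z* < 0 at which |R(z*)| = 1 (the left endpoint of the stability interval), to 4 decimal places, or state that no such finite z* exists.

Set f=λy, z=hλ:
  y_{n+1} = y_n + z·[4/5·y_n + 1/5·y_{n+1}] ⇒ (1 − 1/5z)y_{n+1} = (1 + 4/5z)y_n
  ⇒ R(z) = (1 + 4/5z)/(1 − 1/5z).

Solve |R(x)|<1 on ℝ⁻.
x=-1.3: |R|=0.0317
R=−1: 1+4/5x = −1+1/5x ⇒ -3/5x=2 ⇒ x=2/(-3/5)=-3.3333
Confirm numerically:
  x=-2.585: |R|=0.70402 <1
  x=-2.507: |R|=0.66977 <1
  x=-2.195: |R|=0.52536 <1
  x=-3.792: |R|=1.15651 >1
  x=-3.650: |R|=1.10983 >1
  x=-3.473: |R|=1.04945 >1
Interval (-3.3333, 0).

z* = -3.3333.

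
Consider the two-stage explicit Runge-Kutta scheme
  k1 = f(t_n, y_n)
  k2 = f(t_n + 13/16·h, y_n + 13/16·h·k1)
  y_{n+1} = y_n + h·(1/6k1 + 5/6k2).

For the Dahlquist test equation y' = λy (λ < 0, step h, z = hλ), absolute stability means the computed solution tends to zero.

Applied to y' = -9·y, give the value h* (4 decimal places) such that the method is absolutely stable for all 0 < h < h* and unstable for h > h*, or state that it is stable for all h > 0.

(-1.4769,0); λ=-9 ⇒ h* = (96/65)/9 = 0.1641.

Test eqn y'=λy, z=hλ:
  k1=λy_n ⇒ h·k1=z·y_n;  k2=λ(1+13/16z)y_n ⇒ h·k2=z(1+13/16z)y_n
  y_{n+1}/y_n = 1 + 1/6z + 5/6z(1+13/16z) = 1 + z + 65/96z²
  so R(z) = 1 + z + 65/96z².

Boundary: |R(x)|=1, x<0.
x=-0.37: |R|=0.7227
R=1: x+65/96x²=0 ⇒ x=−96/65=-1.4769; min R=1−1/(4·65/96)=0.6308>−1
Confirm numerically:
  x=-1.434: |R|=0.95832 <1
  x=-0.875: |R|=0.64339 <1
  x=-0.656: |R|=0.63537 <1
  x=-2.010: |R|=1.72548 >1
  x=-1.998: |R|=1.70492 >1
  x=-1.666: |R|=1.21328 >1
So |R|<1 on (-1.4769, 0).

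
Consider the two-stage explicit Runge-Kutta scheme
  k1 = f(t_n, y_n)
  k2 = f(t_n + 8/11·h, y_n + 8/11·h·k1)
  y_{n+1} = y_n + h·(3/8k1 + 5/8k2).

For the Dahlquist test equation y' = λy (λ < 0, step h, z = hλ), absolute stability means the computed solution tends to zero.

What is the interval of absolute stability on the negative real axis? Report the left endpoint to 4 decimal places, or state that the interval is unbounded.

z∈(-2.2000,0).

With y'=λy (z=hλ):
  k1=λy_n ⇒ h·k1=z·y_n;  k2=λ(1+8/11z)y_n ⇒ h·k2=z(1+8/11z)y_n
  y_{n+1}/y_n = 1 + 3/8z + 5/8z(1+8/11z) = 1 + z + 5/11z²
  ⇒ R(z) = 1 + z + 5/11z².

Boundary: |R(x)|=1, x<0.
x=-1.15: |R|=0.4511
R=1: x+5/11x²=0 ⇒ x=−11/5=-2.2000; min R=1−1/(4·5/11)=0.4500>−1
Confirm numerically:
  x=-2.132: |R|=0.93410 <1
  x=-1.899: |R|=0.74018 <1
  x=-1.013: |R|=0.45344 <1
  x=-0.983: |R|=0.45622 <1
  x=-2.641: |R|=1.52940 >1
  x=-2.358: |R|=1.16935 >1
  x=-2.232: |R|=1.03247 >1
So |R|<1 on (-2.2000, 0).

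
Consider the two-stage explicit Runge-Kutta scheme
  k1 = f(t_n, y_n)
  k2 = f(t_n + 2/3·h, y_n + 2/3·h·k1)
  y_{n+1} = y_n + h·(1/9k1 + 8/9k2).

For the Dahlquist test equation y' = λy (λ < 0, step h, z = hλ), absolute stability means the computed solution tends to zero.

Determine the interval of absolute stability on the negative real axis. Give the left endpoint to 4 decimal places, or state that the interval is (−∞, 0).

z∈(-1.6875,0).

Test eqn y'=λy, z=hλ:
  k1=λy_n ⇒ h·k1=z·y_n;  k2=λ(1+2/3z)y_n ⇒ h·k2=z(1+2/3z)y_n
  y_{n+1}/y_n = 1 + 1/9z + 8/9z(1+2/3z) = 1 + z + 16/27z²
  so R(z) = 1 + z + 16/27z².

Need |R(x)|<1, x<0.
x=-0.43: |R|=0.6796
R=1: x+16/27x²=0 ⇒ x=−27/16=-1.6875; min R=1−1/(4·16/27)=0.5781>−1
Confirm numerically:
  x=-1.422: |R|=0.77627 <1
  x=-0.832: |R|=0.57821 <1
  x=-0.788: |R|=0.57997 <1
  x=-0.700: |R|=0.59037 <1
  x=-2.063: |R|=1.45906 >1
  x=-2.019: |R|=1.39662 >1
  x=-1.853: |R|=1.18173 >1
Stable set (-1.6875, 0).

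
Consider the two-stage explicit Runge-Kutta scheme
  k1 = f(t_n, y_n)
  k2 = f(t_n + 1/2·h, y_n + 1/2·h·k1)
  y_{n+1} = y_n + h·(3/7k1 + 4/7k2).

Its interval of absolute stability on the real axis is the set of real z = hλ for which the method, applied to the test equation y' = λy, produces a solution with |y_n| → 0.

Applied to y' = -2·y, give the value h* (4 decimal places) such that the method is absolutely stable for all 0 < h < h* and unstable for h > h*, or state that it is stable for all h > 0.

On y'=λy, z=hλ:
  k1=λy_n ⇒ h·k1=z·y_n;  k2=λ(1+1/2z)y_n ⇒ h·k2=z(1+1/2z)y_n
  y_{n+1}/y_n = 1 + 3/7z + 4/7z(1+1/2z) = 1 + z + 2/7z²
  R(z) = 1 + z + 2/7z².

Need |R(x)|<1, x<0.
x=-0.87: |R|=0.3463
R=1: x+2/7x²=0 ⇒ x=−7/2=-3.5000; min R=1−1/(4·2/7)=0.1250>−1
Confirm numerically:
  x=-2.555: |R|=0.31015 <1
  x=-2.503: |R|=0.28700 <1
  x=-2.255: |R|=0.19786 <1
  x=-1.831: |R|=0.12687 <1
  x=-4.014: |R|=1.58948 >1
  x=-4.011: |R|=1.58561 >1
  x=-3.666: |R|=1.17387 >1
Interval (-3.5000, 0).

(-3.5000,0); λ=-2 ⇒ h* = (7/2)/2 = 1.7500.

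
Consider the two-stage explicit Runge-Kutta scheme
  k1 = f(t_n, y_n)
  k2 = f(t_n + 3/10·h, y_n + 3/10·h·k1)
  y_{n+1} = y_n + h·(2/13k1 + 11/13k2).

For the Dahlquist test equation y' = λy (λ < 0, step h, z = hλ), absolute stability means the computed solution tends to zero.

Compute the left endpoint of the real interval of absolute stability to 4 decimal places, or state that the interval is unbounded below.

left endpoint -3.9394.

With y'=λy (z=hλ):
  k1=λy_n ⇒ h·k1=z·y_n;  k2=λ(1+3/10z)y_n ⇒ h·k2=z(1+3/10z)y_n
  y_{n+1}/y_n = 1 + 2/13z + 11/13z(1+3/10z) = 1 + z + 33/130z²
  R(z) = 1 + z + 33/130z².

Need |R(x)|<1, x<0.
x=-0.69: |R|=0.4309
R=1: x+33/130x²=0 ⇒ x=−130/33=-3.9394; min R=1−1/(4·33/130)=0.0152>−1
Confirm numerically:
  x=-3.715: |R|=0.78839 <1
  x=-2.933: |R|=0.25071 <1
  x=-1.984: |R|=0.01520 <1
  x=-4.312: |R|=1.40785 >1
  x=-4.214: |R|=1.29375 >1
So |R|<1 on (-3.9394, 0).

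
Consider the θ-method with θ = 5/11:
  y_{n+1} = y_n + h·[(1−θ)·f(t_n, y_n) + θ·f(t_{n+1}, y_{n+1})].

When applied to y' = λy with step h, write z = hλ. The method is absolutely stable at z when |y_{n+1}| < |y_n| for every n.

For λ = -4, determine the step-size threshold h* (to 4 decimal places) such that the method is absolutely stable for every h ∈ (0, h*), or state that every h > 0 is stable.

On y'=λy, z=hλ:
  y_{n+1} = y_n + z·[6/11·y_n + 5/11·y_{n+1}] ⇒ (1 − 5/11z)y_{n+1} = (1 + 6/11z)y_n
  ⇒ R(z) = (1 + 6/11z)/(1 − 5/11z).

Boundary: |R(x)|=1, x<0.
x=-0.9: |R|=0.3613
R=−1: 1+6/11x = −1+5/11x ⇒ -1/11x=2 ⇒ x=2/(-1/11)=-22.0000
Confirm numerically:
  x=-19.659: |R|=0.97858 <1
  x=-16.201: |R|=0.93697 <1
  x=-10.099: |R|=0.80647 <1
  x=-22.479: |R|=1.00388 >1
  x=-22.234: |R|=1.00192 >1
So |R|<1 on (-22.0000, 0).

(-22.0000,0); λ=-4 ⇒ h* = (22)/4 = 5.5000.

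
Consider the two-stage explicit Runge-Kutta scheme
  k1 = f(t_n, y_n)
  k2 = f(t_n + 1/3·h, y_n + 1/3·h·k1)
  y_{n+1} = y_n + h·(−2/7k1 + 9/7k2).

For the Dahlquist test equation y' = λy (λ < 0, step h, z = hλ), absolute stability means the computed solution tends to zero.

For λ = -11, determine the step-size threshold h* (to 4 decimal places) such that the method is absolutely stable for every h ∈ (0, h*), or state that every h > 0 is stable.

(-2.3333,0); λ=-11 ⇒ h* = (7/3)/11 = 0.2121.

On y'=λy, z=hλ:
  k1=λy_n ⇒ h·k1=z·y_n;  k2=λ(1+1/3z)y_n ⇒ h·k2=z(1+1/3z)y_n
  y_{n+1}/y_n = 1 − 2/7z + 9/7z(1+1/3z) = 1 + z + 3/7z²
  ⇒ R(z) = 1 + z + 3/7z².

Boundary: |R(x)|=1, x<0.
x=-1.24: |R|=0.4190
R=1: x+3/7x²=0 ⇒ x=−7/3=-2.3333; min R=1−1/(4·3/7)=0.4167>−1
Confirm numerically:
  x=-1.806: |R|=0.59184 <1
  x=-1.422: |R|=0.44461 <1
  x=-1.020: |R|=0.42589 <1
  x=-1.016: |R|=0.42640 <1
  x=-2.809: |R|=1.57263 >1
  x=-2.797: |R|=1.55580 >1
  x=-2.473: |R|=1.14803 >1
Stable set (-2.3333, 0).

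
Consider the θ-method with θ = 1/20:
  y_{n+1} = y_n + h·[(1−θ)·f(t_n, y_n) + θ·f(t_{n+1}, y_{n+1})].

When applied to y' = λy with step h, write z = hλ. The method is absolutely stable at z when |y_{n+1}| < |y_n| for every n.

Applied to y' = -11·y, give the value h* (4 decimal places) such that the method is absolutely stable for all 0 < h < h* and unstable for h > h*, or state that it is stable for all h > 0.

Test eqn y'=λy, z=hλ:
  y_{n+1} = y_n + z·[19/20·y_n + 1/20·y_{n+1}] ⇒ (1 − 1/20z)y_{n+1} = (1 + 19/20z)y_n
  ⇒ R(z) = (1 + 19/20z)/(1 − 1/20z).

Boundary: |R(x)|=1, x<0.
x=-0.89: |R|=0.1479
R=−1: 1+19/20x = −1+1/20x ⇒ -9/10x=2 ⇒ x=2/(-9/10)=-2.2222
Confirm numerically:
  x=-1.643: |R|=0.51827 <1
  x=-1.374: |R|=0.28567 <1
  x=-1.195: |R|=0.12762 <1
  x=-1.181: |R|=0.11515 <1
  x=-2.572: |R|=1.27893 >1
  x=-2.427: |R|=1.16436 >1
Stable set (-2.2222, 0).

(-2.2222,0); λ=-11 ⇒ h* = (20/9)/11 = 0.2020.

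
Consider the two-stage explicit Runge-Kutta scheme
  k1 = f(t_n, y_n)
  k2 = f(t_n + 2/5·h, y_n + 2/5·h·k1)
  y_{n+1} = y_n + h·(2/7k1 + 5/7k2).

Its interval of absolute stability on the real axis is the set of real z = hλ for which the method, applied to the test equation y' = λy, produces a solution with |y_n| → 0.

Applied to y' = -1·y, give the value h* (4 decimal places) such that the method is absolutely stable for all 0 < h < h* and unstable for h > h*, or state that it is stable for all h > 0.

Set f=λy, z=hλ:
  k1=λy_n ⇒ h·k1=z·y_n;  k2=λ(1+2/5z)y_n ⇒ h·k2=z(1+2/5z)y_n
  y_{n+1}/y_n = 1 + 2/7z + 5/7z(1+2/5z) = 1 + z + 2/7z²
  Hence R(z) = 1 + z + 2/7z².

Find x<0 with |R(x)|<1.
x=-1.29: |R|=0.1855
R=1: x+2/7x²=0 ⇒ x=−7/2=-3.5000; min R=1−1/(4·2/7)=0.1250>−1
Confirm numerically:
  x=-3.166: |R|=0.69787 <1
  x=-2.566: |R|=0.31524 <1
  x=-1.893: |R|=0.13084 <1
  x=-1.739: |R|=0.12503 <1
  x=-4.025: |R|=1.60375 >1
  x=-3.797: |R|=1.32220 >1
  x=-3.600: |R|=1.10286 >1
Interval (-3.5000, 0).

(-3.5000,0); λ=-1 ⇒ h* = (7/2)/1 = 3.5000.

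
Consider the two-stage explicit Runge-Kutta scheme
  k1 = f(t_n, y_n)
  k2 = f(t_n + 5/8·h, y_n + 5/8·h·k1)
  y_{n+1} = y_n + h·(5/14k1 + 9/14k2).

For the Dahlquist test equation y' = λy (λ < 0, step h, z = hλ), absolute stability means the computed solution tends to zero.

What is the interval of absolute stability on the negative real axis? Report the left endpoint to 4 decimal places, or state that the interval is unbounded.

Test eqn y'=λy, z=hλ:
  k1=λy_n ⇒ h·k1=z·y_n;  k2=λ(1+5/8z)y_n ⇒ h·k2=z(1+5/8z)y_n
  y_{n+1}/y_n = 1 + 5/14z + 9/14z(1+5/8z) = 1 + z + 45/112z²
  ⇒ R(z) = 1 + z + 45/112z².

Need |R(x)|<1, x<0.
x=-0.4: |R|=0.6643
R=1: x+45/112x²=0 ⇒ x=−112/45=-2.4889; min R=1−1/(4·45/112)=0.3778>−1
Confirm numerically:
  x=-2.418: |R|=0.93113 <1
  x=-2.246: |R|=0.78081 <1
  x=-1.699: |R|=0.46080 <1
  x=-1.473: |R|=0.39877 <1
  x=-2.948: |R|=1.54380 >1
  x=-2.817: |R|=1.37137 >1
So |R|<1 on (-2.4889, 0).

z∈(-2.4889,0).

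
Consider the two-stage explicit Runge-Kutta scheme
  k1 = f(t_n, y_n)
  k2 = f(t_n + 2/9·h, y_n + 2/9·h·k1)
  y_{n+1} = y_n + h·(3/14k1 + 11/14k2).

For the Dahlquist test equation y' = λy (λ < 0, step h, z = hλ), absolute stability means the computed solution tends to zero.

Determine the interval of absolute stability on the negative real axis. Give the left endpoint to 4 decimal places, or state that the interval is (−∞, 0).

Test eqn y'=λy, z=hλ:
  k1=λy_n ⇒ h·k1=z·y_n;  k2=λ(1+2/9z)y_n ⇒ h·k2=z(1+2/9z)y_n
  y_{n+1}/y_n = 1 + 3/14z + 11/14z(1+2/9z) = 1 + z + 11/63z²
  R(z) = 1 + z + 11/63z².

Find x<0 with |R(x)|<1.
x=-1.46: |R|=0.0878
R=1: x+11/63x²=0 ⇒ x=−63/11=-5.7273; min R=1−1/(4·11/63)=-0.4318>−1
Confirm numerically:
  x=-4.311: |R|=0.06605 <1
  x=-3.568: |R|=0.34519 <1
  x=-2.913: |R|=0.43139 <1
  x=-6.309: |R|=1.64081 >1
  x=-6.136: |R|=1.43790 >1
  x=-6.030: |R|=1.31873 >1
So |R|<1 on (-5.7273, 0).

(-5.7273, 0).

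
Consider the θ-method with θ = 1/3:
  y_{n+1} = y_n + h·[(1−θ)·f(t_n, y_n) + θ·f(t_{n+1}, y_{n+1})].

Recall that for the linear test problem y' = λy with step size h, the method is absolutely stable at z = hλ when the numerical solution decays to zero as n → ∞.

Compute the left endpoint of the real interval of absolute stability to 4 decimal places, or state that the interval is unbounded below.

With y'=λy (z=hλ):
  y_{n+1} = y_n + z·[2/3·y_n + 1/3·y_{n+1}] ⇒ (1 − 1/3z)y_{n+1} = (1 + 2/3z)y_n
  so R(z) = (1 + 2/3z)/(1 − 1/3z).

Need |R(x)|<1, x<0.
x=-1.14: |R|=0.1739
R=−1: 1+2/3x = −1+1/3x ⇒ -1/3x=2 ⇒ x=2/(-1/3)=-6.0000
Confirm numerically:
  x=-4.231: |R|=0.75536 <1
  x=-3.417: |R|=0.59748 <1
  x=-3.093: |R|=0.52290 <1
  x=-2.626: |R|=0.40028 <1
  x=-6.591: |R|=1.06162 >1
  x=-6.233: |R|=1.02524 >1
  x=-6.072: |R|=1.00794 >1
So |R|<1 on (-6.0000, 0).

left endpoint -6.0000.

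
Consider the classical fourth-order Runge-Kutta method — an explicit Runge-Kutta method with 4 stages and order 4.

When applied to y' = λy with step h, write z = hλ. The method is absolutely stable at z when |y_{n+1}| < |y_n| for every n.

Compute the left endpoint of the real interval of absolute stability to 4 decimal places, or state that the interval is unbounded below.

z* = -2.7853.

Test eqn y'=λy, z=hλ:
  order 4, 4-stage ⇒ R(z)=1+z+z^2/2+z^3/6+z^4/24
  (e.g. R(-0.52)=0.59481, |R|=0.59481)

Boundary: |R(x)|=1, x<0.
x=-0.52: |R|=0.5948
|R(-1.82)|=0.2886 |R(-1.65)|=0.2714 |R(-1.26)|=0.3054
Bisect:
  x_lo=-3.4135 |R|=2.4406  x_hi=-0.2559 |R|=0.7742
  mid=-1.83473 |R|=0.29118 →hi
  mid=-2.62413 |R|=0.78299 →hi
  mid=-3.01884 |R|=1.41312 →lo
  mid=-2.82149 |R|=1.05595 →lo
  mid=-2.72281 |R|=0.90981 →hi
  mid=-2.77215 |R|=0.98036 →hi
  mid=-2.79682 |R|=1.01751 →lo
  mid=-2.78448 |R|=0.99878 →hi
  mid=-2.79065 |R|=1.00810 →lo
  mid=-2.78757 |R|=1.00343 →lo
  ...
  [-2.78545,-2.78525] ⇒ x*=-2.7853
Interval (-2.7853, 0).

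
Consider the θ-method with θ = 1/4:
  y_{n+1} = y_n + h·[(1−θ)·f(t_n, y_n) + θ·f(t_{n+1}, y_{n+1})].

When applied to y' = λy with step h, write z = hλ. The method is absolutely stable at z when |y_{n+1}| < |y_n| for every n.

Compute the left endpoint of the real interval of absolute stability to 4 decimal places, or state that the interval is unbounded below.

left endpoint -4.0000.

On y'=λy, z=hλ:
  y_{n+1} = y_n + z·[3/4·y_n + 1/4·y_{n+1}] ⇒ (1 − 1/4z)y_{n+1} = (1 + 3/4z)y_n
  Hence R(z) = (1 + 3/4z)/(1 − 1/4z).

Find x<0 with |R(x)|<1.
x=-0.54: |R|=0.5242
R=−1: 1+3/4x = −1+1/4x ⇒ -1/2x=2 ⇒ x=2/(-1/2)=-4.0000
Confirm numerically:
  x=-3.836: |R|=0.95814 <1
  x=-3.825: |R|=0.95527 <1
  x=-2.644: |R|=0.59181 <1
  x=-2.594: |R|=0.57355 <1
  x=-4.529: |R|=1.12405 >1
  x=-4.032: |R|=1.00797 >1
  x=-4.027: |R|=1.00673 >1
So |R|<1 on (-4.0000, 0).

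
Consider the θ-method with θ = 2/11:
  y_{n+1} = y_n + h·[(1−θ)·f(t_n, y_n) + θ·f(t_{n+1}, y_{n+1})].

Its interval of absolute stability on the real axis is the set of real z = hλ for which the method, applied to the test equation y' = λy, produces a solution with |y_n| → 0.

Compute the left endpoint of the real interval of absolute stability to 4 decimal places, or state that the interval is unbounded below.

With y'=λy (z=hλ):
  y_{n+1} = y_n + z·[9/11·y_n + 2/11·y_{n+1}] ⇒ (1 − 2/11z)y_{n+1} = (1 + 9/11z)y_n
  R(z) = (1 + 9/11z)/(1 − 2/11z).

Solve |R(x)|<1 on ℝ⁻.
x=-0.37: |R|=0.6533
R=−1: 1+9/11x = −1+2/11x ⇒ -7/11x=2 ⇒ x=2/(-7/11)=-3.1429
Confirm numerically:
  x=-2.969: |R|=0.92815 <1
  x=-1.605: |R|=0.24243 <1
  x=-1.258: |R|=0.02382 <1
  x=-3.736: |R|=1.22477 >1
  x=-3.548: |R|=1.15672 >1
  x=-3.323: |R|=1.07146 >1
Stable set (-3.1429, 0).

left endpoint -3.1429.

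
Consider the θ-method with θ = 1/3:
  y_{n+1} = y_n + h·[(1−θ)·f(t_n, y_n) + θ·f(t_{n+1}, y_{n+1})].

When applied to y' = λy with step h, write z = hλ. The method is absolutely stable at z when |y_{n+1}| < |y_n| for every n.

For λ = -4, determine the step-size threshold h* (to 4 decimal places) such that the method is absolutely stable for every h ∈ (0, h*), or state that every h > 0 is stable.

(-6.0000,0); λ=-4 ⇒ h* = (6)/4 = 1.5000.

With y'=λy (z=hλ):
  y_{n+1} = y_n + z·[2/3·y_n + 1/3·y_{n+1}] ⇒ (1 − 1/3z)y_{n+1} = (1 + 2/3z)y_n
  R(z) = (1 + 2/3z)/(1 − 1/3z).

Boundary: |R(x)|=1, x<0.
x=-1.24: |R|=0.1226
R=−1: 1+2/3x = −1+1/3x ⇒ -1/3x=2 ⇒ x=2/(-1/3)=-6.0000
Confirm numerically:
  x=-5.820: |R|=0.97959 <1
  x=-3.708: |R|=0.65832 <1
  x=-3.258: |R|=0.56184 <1
  x=-2.841: |R|=0.45917 <1
  x=-6.270: |R|=1.02913 >1
  x=-6.039: |R|=1.00431 >1
Stable set (-6.0000, 0).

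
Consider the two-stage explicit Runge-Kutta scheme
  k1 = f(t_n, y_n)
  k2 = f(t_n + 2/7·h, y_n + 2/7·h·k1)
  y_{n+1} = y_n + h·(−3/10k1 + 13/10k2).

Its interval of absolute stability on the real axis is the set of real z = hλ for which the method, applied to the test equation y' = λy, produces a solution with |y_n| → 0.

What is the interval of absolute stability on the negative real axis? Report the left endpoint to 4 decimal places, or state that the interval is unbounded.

z∈(-2.6923,0).

Set f=λy, z=hλ:
  k1=λy_n ⇒ h·k1=z·y_n;  k2=λ(1+2/7z)y_n ⇒ h·k2=z(1+2/7z)y_n
  y_{n+1}/y_n = 1 − 3/10z + 13/10z(1+2/7z) = 1 + z + 13/35z²
  Hence R(z) = 1 + z + 13/35z².

Solve |R(x)|<1 on ℝ⁻.
x=-0.54: |R|=0.5683
R=1: x+13/35x²=0 ⇒ x=−35/13=-2.6923; min R=1−1/(4·13/35)=0.3269>−1
Confirm numerically:
  x=-2.514: |R|=0.83350 <1
  x=-1.910: |R|=0.44501 <1
  x=-1.905: |R|=0.44292 <1
  x=-1.341: |R|=0.32693 <1
  x=-3.221: |R|=1.63251 >1
  x=-3.187: |R|=1.58559 >1
  x=-3.165: |R|=1.55568 >1
Interval (-2.6923, 0).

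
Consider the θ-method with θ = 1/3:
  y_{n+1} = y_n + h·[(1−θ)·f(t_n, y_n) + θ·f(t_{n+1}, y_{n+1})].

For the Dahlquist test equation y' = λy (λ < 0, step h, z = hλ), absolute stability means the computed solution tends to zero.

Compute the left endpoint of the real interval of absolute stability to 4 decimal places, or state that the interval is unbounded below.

With y'=λy (z=hλ):
  y_{n+1} = y_n + z·[2/3·y_n + 1/3·y_{n+1}] ⇒ (1 − 1/3z)y_{n+1} = (1 + 2/3z)y_n
  ⇒ R(z) = (1 + 2/3z)/(1 − 1/3z).

Find x<0 with |R(x)|<1.
x=-1.54: |R|=0.0176
R=−1: 1+2/3x = −1+1/3x ⇒ -1/3x=2 ⇒ x=2/(-1/3)=-6.0000
Confirm numerically:
  x=-5.633: |R|=0.95749 <1
  x=-5.115: |R|=0.89094 <1
  x=-4.622: |R|=0.81921 <1
  x=-4.535: |R|=0.80557 <1
  x=-6.394: |R|=1.04194 >1
  x=-6.313: |R|=1.03361 >1
Interval (-6.0000, 0).

left endpoint -6.0000.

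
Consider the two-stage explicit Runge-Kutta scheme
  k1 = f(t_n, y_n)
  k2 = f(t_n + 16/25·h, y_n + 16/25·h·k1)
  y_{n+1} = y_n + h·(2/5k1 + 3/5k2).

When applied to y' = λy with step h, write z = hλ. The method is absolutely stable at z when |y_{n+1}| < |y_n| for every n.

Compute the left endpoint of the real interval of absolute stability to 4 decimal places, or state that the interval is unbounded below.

With y'=λy (z=hλ):
  k1=λy_n ⇒ h·k1=z·y_n;  k2=λ(1+16/25z)y_n ⇒ h·k2=z(1+16/25z)y_n
  y_{n+1}/y_n = 1 + 2/5z + 3/5z(1+16/25z) = 1 + z + 48/125z²
  so R(z) = 1 + z + 48/125z².

Find x<0 with |R(x)|<1.
x=-0.37: |R|=0.6826
R=1: x+48/125x²=0 ⇒ x=−125/48=-2.6042; min R=1−1/(4·48/125)=0.3490>−1
Confirm numerically:
  x=-1.988: |R|=0.52962 <1
  x=-1.853: |R|=0.46551 <1
  x=-1.543: |R|=0.37125 <1
  x=-2.914: |R|=1.34670 >1
  x=-2.859: |R|=1.27977 >1
  x=-2.647: |R|=1.04354 >1
Interval (-2.6042, 0).

z* = -2.6042.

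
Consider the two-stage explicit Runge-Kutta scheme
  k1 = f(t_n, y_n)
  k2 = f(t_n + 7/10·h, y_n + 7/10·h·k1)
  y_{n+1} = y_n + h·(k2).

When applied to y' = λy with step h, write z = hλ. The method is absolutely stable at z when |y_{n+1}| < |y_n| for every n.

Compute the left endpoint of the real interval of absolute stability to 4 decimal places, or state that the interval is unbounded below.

With y'=λy (z=hλ):
  k1=λy_n ⇒ h·k1=z·y_n;  k2=λ(1+7/10z)y_n ⇒ h·k2=z(1+7/10z)y_n
  y_{n+1}/y_n = 1 + z(1+7/10z) = 1 + z + 7/10z²
  Hence R(z) = 1 + z + 7/10z².

Need |R(x)|<1, x<0.
x=-0.59: |R|=0.6537
R=1: x+7/10x²=0 ⇒ x=−10/7=-1.4286; min R=1−1/(4·7/10)=0.6429>−1
Confirm numerically:
  x=-1.382: |R|=0.95495 <1
  x=-1.139: |R|=0.76912 <1
  x=-0.749: |R|=0.64370 <1
  x=-0.592: |R|=0.65332 <1
  x=-1.834: |R|=1.52049 >1
  x=-1.631: |R|=1.23111 >1
Stable set (-1.4286, 0).

left endpoint -1.4286.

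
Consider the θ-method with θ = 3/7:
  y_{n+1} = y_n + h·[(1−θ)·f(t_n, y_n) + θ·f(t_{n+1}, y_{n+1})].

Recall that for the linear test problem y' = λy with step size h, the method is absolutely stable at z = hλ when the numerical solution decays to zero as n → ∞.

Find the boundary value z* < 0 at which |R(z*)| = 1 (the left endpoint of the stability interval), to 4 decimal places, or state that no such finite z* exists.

left endpoint -14.0000.

Set f=λy, z=hλ:
  y_{n+1} = y_n + z·[4/7·y_n + 3/7·y_{n+1}] ⇒ (1 − 3/7z)y_{n+1} = (1 + 4/7z)y_n
  ⇒ R(z) = (1 + 4/7z)/(1 − 3/7z).

Find x<0 with |R(x)|<1.
x=-1.72: |R|=0.0099
R=−1: 1+4/7x = −1+3/7x ⇒ -1/7x=2 ⇒ x=2/(-1/7)=-14.0000
Confirm numerically:
  x=-12.218: |R|=0.95918 <1
  x=-9.965: |R|=0.89064 <1
  x=-7.982: |R|=0.80553 <1
  x=-14.306: |R|=1.00613 >1
  x=-14.221: |R|=1.00445 >1
Interval (-14.0000, 0).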